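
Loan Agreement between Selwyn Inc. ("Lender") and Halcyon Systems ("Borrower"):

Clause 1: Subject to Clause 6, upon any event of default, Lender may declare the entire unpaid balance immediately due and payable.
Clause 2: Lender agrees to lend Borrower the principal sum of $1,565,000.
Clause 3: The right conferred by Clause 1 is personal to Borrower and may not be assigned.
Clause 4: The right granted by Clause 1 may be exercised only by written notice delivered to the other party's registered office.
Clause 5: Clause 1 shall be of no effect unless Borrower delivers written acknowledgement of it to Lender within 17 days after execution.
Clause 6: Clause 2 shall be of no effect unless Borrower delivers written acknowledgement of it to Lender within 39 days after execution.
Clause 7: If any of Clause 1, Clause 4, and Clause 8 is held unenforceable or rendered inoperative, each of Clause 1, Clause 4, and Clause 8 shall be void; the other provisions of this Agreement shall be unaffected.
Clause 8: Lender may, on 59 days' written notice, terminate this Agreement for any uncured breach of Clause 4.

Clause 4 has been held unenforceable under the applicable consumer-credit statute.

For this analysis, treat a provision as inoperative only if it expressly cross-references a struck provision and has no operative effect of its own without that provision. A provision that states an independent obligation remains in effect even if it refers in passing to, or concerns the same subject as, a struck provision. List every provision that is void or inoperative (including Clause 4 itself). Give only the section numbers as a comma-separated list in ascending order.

1, 3, 4, 5, 8

Clause 4 is struck. The only function of Clause 8 is the termination right for breach of Clause 4, so it cannot stand once Clause 4 is removed. Clause 7 declares Clause 1, Clause 4, and Clause 8 mutually dependent; since one of them has fallen, all of them are of no effect. That brings down Clause 1 as well. Clause 3 and Clause 5 in turn depend solely on a provision now struck and likewise fall. The remainder continues in force under Clause 7. The provisions still in force are Clause 2, Clause 6, and Clause 7.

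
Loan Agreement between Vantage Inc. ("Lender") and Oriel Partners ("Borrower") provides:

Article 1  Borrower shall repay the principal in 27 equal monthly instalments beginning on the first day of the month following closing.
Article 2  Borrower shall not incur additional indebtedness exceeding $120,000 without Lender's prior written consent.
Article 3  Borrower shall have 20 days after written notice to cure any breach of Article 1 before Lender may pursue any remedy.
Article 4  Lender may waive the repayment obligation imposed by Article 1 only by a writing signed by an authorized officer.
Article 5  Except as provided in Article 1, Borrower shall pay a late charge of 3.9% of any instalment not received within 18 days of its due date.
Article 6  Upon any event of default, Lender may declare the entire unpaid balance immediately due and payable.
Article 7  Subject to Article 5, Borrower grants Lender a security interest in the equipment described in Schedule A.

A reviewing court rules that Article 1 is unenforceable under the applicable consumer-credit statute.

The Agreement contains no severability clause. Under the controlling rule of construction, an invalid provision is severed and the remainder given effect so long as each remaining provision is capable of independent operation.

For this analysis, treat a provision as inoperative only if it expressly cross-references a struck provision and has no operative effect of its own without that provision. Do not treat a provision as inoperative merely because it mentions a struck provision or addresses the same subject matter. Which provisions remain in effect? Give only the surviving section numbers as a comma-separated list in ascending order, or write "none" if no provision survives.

Article 1 is struck. Article 3 operates only by reference to Article 1, so it falls with Article 1. Article 4 operates only by reference to Article 1, so it falls with Article 1. Article 5 mentions Article 1 but its own obligation stands independently of Article 1, so Article 5 is not affected. Under the stated default rule, only provisions that cannot operate independently fall away; the rest are enforced. That leaves Article 2, Article 5, Article 6, and Article 7 in effect.

2, 5, 6, 7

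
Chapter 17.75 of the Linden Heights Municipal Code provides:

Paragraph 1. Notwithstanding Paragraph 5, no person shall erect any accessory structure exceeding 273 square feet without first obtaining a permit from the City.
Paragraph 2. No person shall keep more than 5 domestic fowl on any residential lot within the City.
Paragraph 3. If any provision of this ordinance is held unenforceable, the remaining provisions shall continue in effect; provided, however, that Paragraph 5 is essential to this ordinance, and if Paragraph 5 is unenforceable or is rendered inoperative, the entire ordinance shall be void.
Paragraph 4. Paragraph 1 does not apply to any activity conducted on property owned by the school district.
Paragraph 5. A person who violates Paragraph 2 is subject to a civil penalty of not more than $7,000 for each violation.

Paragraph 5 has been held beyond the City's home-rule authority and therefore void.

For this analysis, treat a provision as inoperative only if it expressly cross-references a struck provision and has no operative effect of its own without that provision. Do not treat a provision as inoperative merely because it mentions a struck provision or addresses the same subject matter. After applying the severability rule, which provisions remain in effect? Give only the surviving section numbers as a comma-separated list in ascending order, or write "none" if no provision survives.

Paragraph 5 is struck. No other provision's operative terms depend on Paragraph 5. Paragraph 3 makes Paragraph 5 an essential term, and Paragraph 5 is the provision held invalid; under Paragraph 3, the entire ordinance is therefore void. No provision of the ordinance survives.

none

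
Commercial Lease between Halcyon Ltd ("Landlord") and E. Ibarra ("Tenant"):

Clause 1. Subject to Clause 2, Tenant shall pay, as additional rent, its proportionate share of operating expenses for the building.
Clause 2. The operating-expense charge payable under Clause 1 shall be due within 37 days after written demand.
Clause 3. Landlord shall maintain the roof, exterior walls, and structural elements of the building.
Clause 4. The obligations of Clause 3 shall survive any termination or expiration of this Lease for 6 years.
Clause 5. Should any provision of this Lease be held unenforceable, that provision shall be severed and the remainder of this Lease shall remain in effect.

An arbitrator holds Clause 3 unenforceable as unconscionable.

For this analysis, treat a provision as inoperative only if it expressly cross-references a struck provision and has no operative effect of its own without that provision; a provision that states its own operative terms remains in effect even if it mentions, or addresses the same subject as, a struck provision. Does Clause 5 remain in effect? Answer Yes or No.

Clause 3 is struck. Clause 4 merely fixes the survival period for Clause 3; with Clause 3 gone it has nothing to operate on and falls away. Under the severability clause in Clause 5, the remaining provisions continue in force. Clause 1, Clause 2, and Clause 5 remain in effect. Clause 5 is among the surviving provisions, so the answer is yes.

Yes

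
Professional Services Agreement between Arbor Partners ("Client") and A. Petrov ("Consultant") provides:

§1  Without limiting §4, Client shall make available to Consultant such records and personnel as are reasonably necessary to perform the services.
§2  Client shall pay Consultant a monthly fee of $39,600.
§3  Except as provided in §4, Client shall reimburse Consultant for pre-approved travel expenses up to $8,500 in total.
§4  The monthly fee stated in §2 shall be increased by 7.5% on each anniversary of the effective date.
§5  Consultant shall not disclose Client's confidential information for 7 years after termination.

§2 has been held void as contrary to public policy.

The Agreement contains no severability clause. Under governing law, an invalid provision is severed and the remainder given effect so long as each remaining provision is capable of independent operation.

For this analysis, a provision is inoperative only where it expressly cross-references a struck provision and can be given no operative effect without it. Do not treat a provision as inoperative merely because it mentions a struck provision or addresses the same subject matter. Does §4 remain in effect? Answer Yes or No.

§2 is struck. §4 does nothing except set the escalation of the monthly fee by reference to §2; with §2 gone it has no independent effect and is inoperative. Although §1 refers to §4, its operative terms do not depend on §4, so it remains in effect. §3 mentions §4 but its own obligation stands independently of §4, so §3 is not affected. Under the stated default rule, only provisions that cannot operate independently fall away; the rest are enforced. The provisions still in force are §1, §3, and §5. §4 is among the inoperative provisions, so the answer is no.

No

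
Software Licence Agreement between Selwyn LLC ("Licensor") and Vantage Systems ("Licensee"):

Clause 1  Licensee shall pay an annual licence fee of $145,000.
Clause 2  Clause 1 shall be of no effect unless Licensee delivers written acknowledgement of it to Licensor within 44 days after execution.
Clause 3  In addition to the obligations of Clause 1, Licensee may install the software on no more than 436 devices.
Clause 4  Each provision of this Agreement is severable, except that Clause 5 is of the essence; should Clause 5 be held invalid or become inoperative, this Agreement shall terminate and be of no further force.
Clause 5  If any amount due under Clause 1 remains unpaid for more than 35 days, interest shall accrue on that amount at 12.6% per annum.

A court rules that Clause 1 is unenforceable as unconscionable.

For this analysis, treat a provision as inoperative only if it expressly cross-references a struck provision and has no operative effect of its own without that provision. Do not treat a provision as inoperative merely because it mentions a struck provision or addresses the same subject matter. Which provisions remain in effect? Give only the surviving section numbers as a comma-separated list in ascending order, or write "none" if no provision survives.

Clause 1 is struck. Clause 2 merely fixes the acknowledgement condition for Clause 1; with Clause 1 gone it has nothing to operate on and falls away. The whole of Clause 5 is the default interest on the licence fee, defined by reference to Clause 1, so Clause 5 cannot stand once Clause 1 is removed. Clause 4 makes Clause 5 an essential term, and Clause 5 has been rendered inoperative by the cascade; under Clause 4, the entire Agreement is therefore void. No provision of the Agreement survives.

none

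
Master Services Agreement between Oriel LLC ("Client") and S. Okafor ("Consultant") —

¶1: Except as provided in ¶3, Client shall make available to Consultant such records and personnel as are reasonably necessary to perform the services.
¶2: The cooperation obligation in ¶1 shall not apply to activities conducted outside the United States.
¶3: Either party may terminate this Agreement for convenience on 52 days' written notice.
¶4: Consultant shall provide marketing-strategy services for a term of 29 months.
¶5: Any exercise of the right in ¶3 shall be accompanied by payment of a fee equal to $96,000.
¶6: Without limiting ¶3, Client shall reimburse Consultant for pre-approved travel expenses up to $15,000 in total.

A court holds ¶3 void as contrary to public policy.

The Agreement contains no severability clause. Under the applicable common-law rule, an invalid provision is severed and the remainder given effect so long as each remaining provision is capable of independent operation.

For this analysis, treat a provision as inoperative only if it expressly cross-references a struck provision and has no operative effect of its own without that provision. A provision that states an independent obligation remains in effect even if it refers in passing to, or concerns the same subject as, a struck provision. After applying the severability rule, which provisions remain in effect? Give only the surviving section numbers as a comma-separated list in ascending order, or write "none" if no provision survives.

1, 2, 4, 6

¶3 is struck. ¶5 operates only by reference to ¶3, so it falls with ¶3. Although ¶6 refers to ¶3, its operative terms do not depend on ¶3, so it remains in effect. Although ¶1 refers to ¶3, its operative terms do not depend on ¶3, so it remains in effect. With no severability clause, the stated default rule severs what cannot stand and enforces each remaining provision that can operate on its own. ¶1, ¶2, ¶4, and ¶6 remain in effect.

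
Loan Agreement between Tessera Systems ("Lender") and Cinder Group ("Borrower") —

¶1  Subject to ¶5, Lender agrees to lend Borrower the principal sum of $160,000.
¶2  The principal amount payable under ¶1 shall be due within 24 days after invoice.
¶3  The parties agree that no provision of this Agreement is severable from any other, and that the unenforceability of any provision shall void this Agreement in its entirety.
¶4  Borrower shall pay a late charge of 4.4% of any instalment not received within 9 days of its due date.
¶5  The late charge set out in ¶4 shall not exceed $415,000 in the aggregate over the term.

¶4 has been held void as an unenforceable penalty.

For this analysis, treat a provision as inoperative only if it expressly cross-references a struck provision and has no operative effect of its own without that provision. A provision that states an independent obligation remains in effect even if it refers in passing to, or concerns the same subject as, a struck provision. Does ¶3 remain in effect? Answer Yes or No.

¶4 is struck. ¶5 has no operative effect of its own apart from ¶4 and is therefore inoperative. ¶3 provides that the Agreement is not severable, so the invalidity of any one provision voids the entire Agreement. No provision of the Agreement survives. ¶3 is among the inoperative provisions, so the answer is no.

No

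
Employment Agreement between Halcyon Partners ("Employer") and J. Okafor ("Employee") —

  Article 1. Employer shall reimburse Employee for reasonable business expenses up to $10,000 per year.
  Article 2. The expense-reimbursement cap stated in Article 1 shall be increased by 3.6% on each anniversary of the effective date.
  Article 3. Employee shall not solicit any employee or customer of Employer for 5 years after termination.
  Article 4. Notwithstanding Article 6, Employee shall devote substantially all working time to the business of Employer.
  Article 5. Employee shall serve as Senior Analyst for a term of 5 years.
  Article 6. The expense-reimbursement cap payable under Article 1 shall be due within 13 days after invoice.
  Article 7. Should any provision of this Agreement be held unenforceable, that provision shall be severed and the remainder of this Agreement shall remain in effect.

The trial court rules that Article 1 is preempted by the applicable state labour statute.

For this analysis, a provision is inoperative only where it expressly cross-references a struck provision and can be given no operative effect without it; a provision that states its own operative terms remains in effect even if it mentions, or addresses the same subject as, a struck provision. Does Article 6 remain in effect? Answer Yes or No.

Article 1 is struck. The whole of Article 2 is the escalation of the expense-reimbursement cap, defined by reference to Article 1, so Article 2 cannot stand once Article 1 is removed. Article 6 operates only by reference to Article 1, so it falls with Article 1. Although Article 4 refers to Article 6, its operative terms do not depend on Article 6, so it remains in effect. Under the severability clause in Article 7, the remaining provisions continue in force. Article 3, Article 4, Article 5, and Article 7 remain in effect. Article 6 is among the inoperative provisions, so the answer is no.

No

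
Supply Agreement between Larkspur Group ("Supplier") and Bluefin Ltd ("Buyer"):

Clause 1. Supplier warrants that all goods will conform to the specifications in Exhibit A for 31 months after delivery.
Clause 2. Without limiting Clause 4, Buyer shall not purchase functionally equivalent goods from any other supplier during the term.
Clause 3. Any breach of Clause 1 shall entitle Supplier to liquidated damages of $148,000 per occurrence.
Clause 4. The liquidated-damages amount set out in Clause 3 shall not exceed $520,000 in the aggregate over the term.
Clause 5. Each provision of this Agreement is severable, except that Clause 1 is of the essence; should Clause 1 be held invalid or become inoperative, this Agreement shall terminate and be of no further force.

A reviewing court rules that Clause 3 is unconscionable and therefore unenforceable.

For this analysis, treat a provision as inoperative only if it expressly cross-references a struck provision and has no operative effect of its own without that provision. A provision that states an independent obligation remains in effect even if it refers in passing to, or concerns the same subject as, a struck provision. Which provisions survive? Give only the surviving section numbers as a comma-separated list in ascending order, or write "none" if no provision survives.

Clause 3 is struck. Clause 4 operates only by reference to Clause 3, so it falls with Clause 3. Although Clause 2 refers to Clause 4, its operative terms do not depend on Clause 4, so it remains in effect. Clause 5 makes Clause 1 an essential term, but Clause 1 is unaffected, so the severability proviso in Clause 5 preserves the remaining provisions. That leaves Clause 1, Clause 2, and Clause 5 in effect.

1, 2, 5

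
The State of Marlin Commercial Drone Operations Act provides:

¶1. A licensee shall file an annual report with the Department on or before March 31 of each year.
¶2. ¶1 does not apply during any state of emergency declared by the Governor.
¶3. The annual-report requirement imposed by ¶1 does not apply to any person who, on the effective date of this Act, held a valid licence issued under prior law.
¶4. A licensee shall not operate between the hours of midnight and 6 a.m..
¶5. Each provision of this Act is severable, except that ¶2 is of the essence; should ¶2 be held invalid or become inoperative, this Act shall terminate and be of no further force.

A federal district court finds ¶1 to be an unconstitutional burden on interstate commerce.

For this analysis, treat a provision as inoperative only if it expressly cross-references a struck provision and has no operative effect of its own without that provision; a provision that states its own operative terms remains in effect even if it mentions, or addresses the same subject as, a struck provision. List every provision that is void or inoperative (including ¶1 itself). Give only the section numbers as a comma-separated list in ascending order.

¶1 is struck. ¶2 merely fixes the emergency suspension of ¶1; with ¶1 gone it has nothing to operate on and falls away. ¶3 merely fixes the grandfather exemption from ¶1; with ¶1 gone it has nothing to operate on and falls away. ¶5 makes ¶2 an essential term, and ¶2 has been rendered inoperative by the cascade; under ¶5, the entire Act is therefore void. No provision of the Act survives.

1, 2, 3, 4, 5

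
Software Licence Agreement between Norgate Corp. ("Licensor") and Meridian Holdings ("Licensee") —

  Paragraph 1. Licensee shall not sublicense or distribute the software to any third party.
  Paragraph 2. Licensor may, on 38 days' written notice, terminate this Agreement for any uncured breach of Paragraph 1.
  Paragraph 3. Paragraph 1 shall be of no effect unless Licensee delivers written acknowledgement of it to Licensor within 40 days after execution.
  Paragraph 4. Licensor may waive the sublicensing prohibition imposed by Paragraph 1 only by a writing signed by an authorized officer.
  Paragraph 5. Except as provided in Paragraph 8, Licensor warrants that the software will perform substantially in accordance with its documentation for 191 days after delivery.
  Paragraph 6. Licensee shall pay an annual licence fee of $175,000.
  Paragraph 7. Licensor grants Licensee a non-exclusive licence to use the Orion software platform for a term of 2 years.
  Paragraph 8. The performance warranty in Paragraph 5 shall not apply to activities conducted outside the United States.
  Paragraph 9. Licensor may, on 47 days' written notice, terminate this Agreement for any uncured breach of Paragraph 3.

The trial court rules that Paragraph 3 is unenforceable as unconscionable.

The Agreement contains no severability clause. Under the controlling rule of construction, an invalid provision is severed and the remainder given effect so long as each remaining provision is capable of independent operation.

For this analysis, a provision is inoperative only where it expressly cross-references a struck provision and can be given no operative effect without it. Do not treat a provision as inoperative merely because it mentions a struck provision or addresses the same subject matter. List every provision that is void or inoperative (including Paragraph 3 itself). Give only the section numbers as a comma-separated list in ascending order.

3, 9

Paragraph 3 is struck. Paragraph 9 merely fixes the termination right for breach of Paragraph 3; with Paragraph 3 gone it has nothing to operate on and falls away. With no severability clause, the stated default rule severs what cannot stand and enforces each remaining provision that can operate on its own. That leaves Paragraph 1, Paragraph 2, Paragraph 4, Paragraph 5, Paragraph 6, Paragraph 7, and Paragraph 8 in effect.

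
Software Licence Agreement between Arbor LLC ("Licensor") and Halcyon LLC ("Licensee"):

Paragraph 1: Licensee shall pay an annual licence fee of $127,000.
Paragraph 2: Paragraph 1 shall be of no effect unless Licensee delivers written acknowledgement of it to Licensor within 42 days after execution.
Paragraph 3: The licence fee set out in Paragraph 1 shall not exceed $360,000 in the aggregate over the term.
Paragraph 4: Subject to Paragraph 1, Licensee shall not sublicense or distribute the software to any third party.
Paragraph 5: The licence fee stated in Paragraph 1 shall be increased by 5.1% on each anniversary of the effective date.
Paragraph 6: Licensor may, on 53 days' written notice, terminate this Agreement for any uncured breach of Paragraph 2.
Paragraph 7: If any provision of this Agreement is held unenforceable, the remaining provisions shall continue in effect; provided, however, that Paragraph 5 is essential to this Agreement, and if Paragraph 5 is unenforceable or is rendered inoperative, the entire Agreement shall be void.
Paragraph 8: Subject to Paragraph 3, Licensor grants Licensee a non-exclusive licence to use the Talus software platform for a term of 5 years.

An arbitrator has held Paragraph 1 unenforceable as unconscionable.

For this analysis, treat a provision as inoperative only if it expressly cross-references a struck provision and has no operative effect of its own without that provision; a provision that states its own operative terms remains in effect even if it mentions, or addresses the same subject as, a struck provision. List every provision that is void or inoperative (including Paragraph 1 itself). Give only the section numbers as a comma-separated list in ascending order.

Paragraph 1 is struck. Paragraph 2 operates only by reference to Paragraph 1, so it falls with Paragraph 1. Paragraph 3 does nothing except set the aggregate cap on the licence fee by reference to Paragraph 1; with Paragraph 1 gone it has no independent effect and is inoperative. Paragraph 5 does nothing except set the escalation of the licence fee by reference to Paragraph 1; with Paragraph 1 gone it has no independent effect and is inoperative. The only function of Paragraph 6 is the termination right for breach of Paragraph 2, so it cannot stand once Paragraph 2 is removed. Paragraph 7 makes Paragraph 5 an essential term, and Paragraph 5 has been rendered inoperative by the cascade; under Paragraph 7, the entire Agreement is therefore void. No provision of the Agreement survives.

1, 2, 3, 4, 5, 6, 7, 8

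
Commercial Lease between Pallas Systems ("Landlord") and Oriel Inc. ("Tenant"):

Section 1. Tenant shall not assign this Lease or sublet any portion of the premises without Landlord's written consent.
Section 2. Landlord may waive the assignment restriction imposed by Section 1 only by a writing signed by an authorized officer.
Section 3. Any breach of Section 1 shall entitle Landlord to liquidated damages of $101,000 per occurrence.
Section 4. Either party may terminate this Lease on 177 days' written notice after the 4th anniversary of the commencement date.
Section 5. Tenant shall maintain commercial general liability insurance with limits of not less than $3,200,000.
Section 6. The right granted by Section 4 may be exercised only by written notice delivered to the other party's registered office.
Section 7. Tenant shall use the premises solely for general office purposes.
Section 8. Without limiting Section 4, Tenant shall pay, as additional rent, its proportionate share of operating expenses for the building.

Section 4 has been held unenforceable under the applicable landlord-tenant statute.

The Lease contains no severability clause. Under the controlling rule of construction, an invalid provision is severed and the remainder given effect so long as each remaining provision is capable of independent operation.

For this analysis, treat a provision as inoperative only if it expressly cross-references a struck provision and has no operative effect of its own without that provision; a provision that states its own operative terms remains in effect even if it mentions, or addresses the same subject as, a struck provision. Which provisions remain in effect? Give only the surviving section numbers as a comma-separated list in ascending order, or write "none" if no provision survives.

1, 2, 3, 5, 7, 8

Section 4 is struck. Section 6 has no operative effect of its own apart from Section 4 and is therefore inoperative. Although Section 8 refers to Section 4, its operative terms do not depend on Section 4, so it remains in effect. Under the stated default rule, only provisions that cannot operate independently fall away; the rest are enforced. That leaves Section 1, Section 2, Section 3, Section 5, Section 7, and Section 8 in effect.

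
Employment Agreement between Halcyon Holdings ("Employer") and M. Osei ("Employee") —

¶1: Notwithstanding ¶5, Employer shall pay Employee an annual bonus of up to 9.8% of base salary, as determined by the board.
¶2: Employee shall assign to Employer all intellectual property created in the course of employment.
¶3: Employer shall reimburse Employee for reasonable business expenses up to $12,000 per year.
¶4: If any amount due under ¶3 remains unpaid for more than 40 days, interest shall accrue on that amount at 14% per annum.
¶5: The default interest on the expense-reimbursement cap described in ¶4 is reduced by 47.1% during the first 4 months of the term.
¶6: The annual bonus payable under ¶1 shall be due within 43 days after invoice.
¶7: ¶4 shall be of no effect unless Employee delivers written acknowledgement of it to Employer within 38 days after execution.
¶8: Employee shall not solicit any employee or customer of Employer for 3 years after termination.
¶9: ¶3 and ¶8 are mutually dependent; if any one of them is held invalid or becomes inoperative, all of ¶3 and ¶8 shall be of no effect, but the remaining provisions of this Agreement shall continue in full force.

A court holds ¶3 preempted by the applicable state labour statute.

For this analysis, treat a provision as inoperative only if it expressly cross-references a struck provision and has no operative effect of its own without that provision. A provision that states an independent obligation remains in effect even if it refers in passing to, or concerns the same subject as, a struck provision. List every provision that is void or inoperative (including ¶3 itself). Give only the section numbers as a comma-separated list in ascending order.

3, 4, 5, 7, 8

¶3 is struck. ¶4 does nothing except set the default interest on the expense-reimbursement cap by reference to ¶3; with ¶3 gone it has no independent effect and is inoperative. The whole of ¶5 is the introductory reduction to the default interest on the expense-reimbursement cap, defined by reference to ¶4, so ¶5 cannot stand once ¶4 is removed. ¶7 operates only by reference to ¶4, so it falls with ¶4. Although ¶1 refers to ¶5, its operative terms do not depend on ¶5, so it remains in effect. ¶9 declares ¶3 and ¶8 mutually dependent; since one of them has fallen, all of them are of no effect. That brings down ¶8 as well. The remainder continues in force under ¶9. The provisions still in force are ¶1, ¶2, ¶6, and ¶9.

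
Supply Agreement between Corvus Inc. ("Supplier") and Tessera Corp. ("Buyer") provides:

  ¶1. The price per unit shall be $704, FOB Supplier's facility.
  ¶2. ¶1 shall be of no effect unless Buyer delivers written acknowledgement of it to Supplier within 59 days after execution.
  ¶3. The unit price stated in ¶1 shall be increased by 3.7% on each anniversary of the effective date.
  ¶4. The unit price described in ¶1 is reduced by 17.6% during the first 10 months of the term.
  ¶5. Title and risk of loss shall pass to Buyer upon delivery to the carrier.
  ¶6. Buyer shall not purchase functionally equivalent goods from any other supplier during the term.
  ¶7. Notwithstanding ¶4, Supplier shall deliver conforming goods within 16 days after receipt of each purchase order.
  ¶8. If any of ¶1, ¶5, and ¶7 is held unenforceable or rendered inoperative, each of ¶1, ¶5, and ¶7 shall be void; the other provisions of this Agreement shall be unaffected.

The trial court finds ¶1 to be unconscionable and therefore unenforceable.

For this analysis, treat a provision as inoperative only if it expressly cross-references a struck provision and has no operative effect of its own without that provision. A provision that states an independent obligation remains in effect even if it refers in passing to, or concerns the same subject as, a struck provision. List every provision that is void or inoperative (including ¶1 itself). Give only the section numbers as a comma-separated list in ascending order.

¶1 is struck. The only function of ¶2 is the acknowledgement condition for ¶1, so it cannot stand once ¶1 is removed. The whole of ¶3 is the escalation of the unit price, defined by reference to ¶1, so ¶3 cannot stand once ¶1 is removed. The whole of ¶4 is the introductory reduction to the unit price, defined by reference to ¶1, so ¶4 cannot stand once ¶1 is removed. ¶8 declares ¶1, ¶5, and ¶7 mutually dependent; since one of them has fallen, all of them are of no effect. That brings down ¶5 and ¶7 as well. The remainder continues in force under ¶8. That leaves ¶6 and ¶8 in effect.

1, 2, 3, 4, 5, 7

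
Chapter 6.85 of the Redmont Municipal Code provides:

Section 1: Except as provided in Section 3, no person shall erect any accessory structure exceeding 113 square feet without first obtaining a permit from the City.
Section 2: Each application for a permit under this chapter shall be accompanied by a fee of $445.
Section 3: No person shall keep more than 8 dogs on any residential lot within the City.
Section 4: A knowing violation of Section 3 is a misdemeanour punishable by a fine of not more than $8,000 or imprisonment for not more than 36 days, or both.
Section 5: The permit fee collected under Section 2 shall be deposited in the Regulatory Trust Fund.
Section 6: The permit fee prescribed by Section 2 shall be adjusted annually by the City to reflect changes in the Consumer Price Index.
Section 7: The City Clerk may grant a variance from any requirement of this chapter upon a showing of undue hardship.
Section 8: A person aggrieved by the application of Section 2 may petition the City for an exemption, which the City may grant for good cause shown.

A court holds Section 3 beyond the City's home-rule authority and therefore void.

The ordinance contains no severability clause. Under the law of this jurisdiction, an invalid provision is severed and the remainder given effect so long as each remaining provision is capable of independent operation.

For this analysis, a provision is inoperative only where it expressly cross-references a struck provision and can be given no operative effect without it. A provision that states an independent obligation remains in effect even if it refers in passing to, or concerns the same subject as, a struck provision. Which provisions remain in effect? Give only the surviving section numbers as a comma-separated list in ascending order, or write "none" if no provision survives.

1, 2, 5, 6, 7, 8

Section 3 is struck. Section 4 merely fixes the criminal penalty for violating Section 3; with Section 3 gone it has nothing to operate on and falls away. Although Section 1 refers to Section 3, its operative terms do not depend on Section 3, so it remains in effect. With no severability clause, the stated default rule severs what cannot stand and enforces each remaining provision that can operate on its own. Section 1, Section 2, Section 5, Section 6, Section 7, and Section 8 remain in effect.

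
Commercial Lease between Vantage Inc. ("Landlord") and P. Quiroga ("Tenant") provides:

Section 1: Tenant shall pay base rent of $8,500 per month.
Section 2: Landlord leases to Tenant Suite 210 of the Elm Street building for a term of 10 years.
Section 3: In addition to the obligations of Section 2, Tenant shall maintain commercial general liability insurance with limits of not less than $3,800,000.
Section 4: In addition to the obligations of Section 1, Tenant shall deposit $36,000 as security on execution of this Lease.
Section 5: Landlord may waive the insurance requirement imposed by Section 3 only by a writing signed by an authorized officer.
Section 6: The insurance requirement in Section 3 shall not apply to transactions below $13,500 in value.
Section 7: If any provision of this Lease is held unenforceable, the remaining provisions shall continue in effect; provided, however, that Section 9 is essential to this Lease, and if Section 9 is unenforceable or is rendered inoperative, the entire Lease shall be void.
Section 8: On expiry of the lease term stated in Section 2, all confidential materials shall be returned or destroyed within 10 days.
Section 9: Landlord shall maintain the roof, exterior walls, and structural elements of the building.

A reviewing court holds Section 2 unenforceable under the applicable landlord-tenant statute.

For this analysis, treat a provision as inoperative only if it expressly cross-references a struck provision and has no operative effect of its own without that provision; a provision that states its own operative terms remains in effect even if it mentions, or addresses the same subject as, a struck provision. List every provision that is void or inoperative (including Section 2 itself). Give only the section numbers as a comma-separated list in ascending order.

Section 2 is struck. Section 8 has no operative effect of its own apart from Section 2 and is therefore inoperative. Section 3 mentions Section 2 but its own obligation stands independently of Section 2, so Section 3 is not affected. Section 7 makes Section 9 an essential term, but Section 9 is unaffected, so the severability proviso in Section 7 preserves the remaining provisions. Section 1, Section 3, Section 4, Section 5, Section 6, Section 7, and Section 9 remain in effect.

2, 8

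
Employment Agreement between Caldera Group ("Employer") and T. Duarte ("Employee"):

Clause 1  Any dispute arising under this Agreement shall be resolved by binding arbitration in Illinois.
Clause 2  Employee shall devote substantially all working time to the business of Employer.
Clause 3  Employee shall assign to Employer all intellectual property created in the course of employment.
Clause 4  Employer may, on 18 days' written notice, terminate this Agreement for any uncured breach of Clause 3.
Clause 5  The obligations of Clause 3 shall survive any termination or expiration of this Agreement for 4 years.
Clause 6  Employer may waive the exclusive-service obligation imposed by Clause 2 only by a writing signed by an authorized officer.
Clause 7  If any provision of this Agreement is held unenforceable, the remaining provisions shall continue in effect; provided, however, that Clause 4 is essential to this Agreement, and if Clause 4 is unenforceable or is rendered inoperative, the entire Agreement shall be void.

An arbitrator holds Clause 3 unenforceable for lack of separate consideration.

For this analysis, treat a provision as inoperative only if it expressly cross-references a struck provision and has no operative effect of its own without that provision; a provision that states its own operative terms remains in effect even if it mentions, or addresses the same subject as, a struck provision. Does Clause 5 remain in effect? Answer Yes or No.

No

Clause 3 is struck. The only function of Clause 4 is the termination right for breach of Clause 3, so it cannot stand once Clause 3 is removed. Clause 5 has no operative effect of its own apart from Clause 3 and is therefore inoperative. Clause 7 makes Clause 4 an essential term, and Clause 4 has been rendered inoperative by the cascade; under Clause 7, the entire Agreement is therefore void. No provision of the Agreement survives. Clause 5 is among the inoperative provisions, so the answer is no.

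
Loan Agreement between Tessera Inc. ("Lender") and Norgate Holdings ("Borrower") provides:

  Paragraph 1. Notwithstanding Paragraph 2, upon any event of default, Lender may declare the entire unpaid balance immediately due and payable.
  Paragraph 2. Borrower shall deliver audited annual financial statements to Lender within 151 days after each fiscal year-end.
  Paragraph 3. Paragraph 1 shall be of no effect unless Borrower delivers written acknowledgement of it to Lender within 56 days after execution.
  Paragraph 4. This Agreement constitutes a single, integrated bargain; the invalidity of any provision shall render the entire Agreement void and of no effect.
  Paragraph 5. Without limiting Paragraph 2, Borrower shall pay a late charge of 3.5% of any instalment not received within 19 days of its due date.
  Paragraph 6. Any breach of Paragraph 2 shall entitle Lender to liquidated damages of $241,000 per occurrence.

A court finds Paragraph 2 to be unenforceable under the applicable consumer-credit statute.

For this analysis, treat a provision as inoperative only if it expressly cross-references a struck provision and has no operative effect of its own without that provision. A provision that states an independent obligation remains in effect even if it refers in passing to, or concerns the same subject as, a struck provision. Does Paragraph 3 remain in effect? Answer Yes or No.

No

Paragraph 2 is struck. The whole of Paragraph 6 is the liquidated-damages amount, defined by reference to Paragraph 2, so Paragraph 6 cannot stand once Paragraph 2 is removed. Paragraph 4 provides that the Agreement is not severable, so the invalidity of any one provision voids the entire Agreement. No provision of the Agreement survives. Paragraph 3 is among the inoperative provisions, so the answer is no.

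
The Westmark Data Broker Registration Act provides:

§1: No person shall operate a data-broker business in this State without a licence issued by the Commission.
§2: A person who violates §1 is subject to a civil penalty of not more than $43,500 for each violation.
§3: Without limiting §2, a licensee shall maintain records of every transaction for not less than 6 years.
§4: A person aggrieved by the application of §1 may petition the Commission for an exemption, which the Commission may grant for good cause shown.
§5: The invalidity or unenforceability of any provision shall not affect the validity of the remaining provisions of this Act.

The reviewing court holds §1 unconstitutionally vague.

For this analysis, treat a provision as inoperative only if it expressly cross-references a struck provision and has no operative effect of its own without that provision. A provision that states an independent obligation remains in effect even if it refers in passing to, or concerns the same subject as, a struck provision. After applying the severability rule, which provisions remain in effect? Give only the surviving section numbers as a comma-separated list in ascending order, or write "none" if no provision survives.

§1 is struck. §2 merely fixes the civil penalty for violating §1; with §1 gone it has nothing to operate on and falls away. §4 has no operative effect of its own apart from §1 and is therefore inoperative. §3 mentions §2 but its own obligation stands independently of §2, so §3 is not affected. §5 is a severability clause and preserves every provision that can still be given independent effect. The provisions still in force are §3 and §5.

3, 5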